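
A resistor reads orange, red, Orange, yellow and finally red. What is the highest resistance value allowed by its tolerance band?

3294600 Ω

Orange → 3 (first significant figure)
Red → 2 (second significant figure)
Orange → 3 (third significant figure)
Yellow → ×10^4 multiplier
Red → ±2% tolerance
323 × 10000 = 3230000 Ω
Highest = 3230000 × (1 + 2/100) = 3294600 Ω.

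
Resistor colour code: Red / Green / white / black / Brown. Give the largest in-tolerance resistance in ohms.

261.59 Ω

Red → 2 (first significant figure)
Green → 5 (second significant figure)
White → 9 (third significant figure)
Black → ×1 multiplier
Brown → ±1% tolerance
259 × 1 = 259 Ω
Largest = 259 × (1 + 1/100) = 261.59 Ω.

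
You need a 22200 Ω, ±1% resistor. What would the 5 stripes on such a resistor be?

red, red, red, red, brown

22200 Ω = 222 × 10^2.
2 → red
2 → red
2 → red
Multiplier 10^2 → red.
±1% tolerance → brown.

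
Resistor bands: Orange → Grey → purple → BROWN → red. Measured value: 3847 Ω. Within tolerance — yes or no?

Orange → 3 (first significant figure)
Grey → 8 (second significant figure)
Violet → 7 (third significant figure)
Brown → ×10 multiplier
Red → ±2% tolerance
387 × 10 = 3870 Ω
Allowed range: 3792.6 Ω to 3947.4 Ω.
3847 Ω lies inside that range.

yes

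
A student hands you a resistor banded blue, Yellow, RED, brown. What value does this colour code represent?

Blue → 6 (first significant figure)
Yellow → 4 (second significant figure)
Red → ×10^2 multiplier
64 × 100 = 6400 Ω

6400 Ω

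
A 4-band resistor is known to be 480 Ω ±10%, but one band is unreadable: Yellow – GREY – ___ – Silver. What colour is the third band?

480 Ω = 48 × 10^1.
The third band is the multiplier, 10^1, which is brown.

brown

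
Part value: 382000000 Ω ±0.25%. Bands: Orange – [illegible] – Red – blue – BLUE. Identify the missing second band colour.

382000000 Ω = 382 × 10^6.
The second band gives digit 8 of the significand, and 8 is grey.

grey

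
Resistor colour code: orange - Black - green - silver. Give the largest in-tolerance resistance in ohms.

Orange → 3 (first significant figure)
Black → 0 (second significant figure)
Green → ×10^5 multiplier
Silver → ±10% tolerance
30 × 100000 = 3000000 Ω
Largest = 3000000 × (1 + 10/100) = 3300000 Ω.

3300000 Ω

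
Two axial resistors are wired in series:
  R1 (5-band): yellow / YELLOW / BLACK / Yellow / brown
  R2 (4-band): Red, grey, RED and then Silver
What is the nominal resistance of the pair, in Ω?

4402800 Ω

R1: yellow, yellow, black → 440; yellow ×10^4 → 4400000 Ω.
R2: red, grey → 28; red ×10^2 → 2800 Ω.
Series: 4400000 + 2800 = 4402800 Ω.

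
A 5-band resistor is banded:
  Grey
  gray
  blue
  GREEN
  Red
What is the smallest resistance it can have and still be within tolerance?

86828000 Ω

Grey → 8 (first significant figure)
Grey → 8 (second significant figure)
Blue → 6 (third significant figure)
Green → ×10^5 multiplier
Red → ±2% tolerance
886 × 100000 = 88600000 Ω
Smallest = 88600000 × (1 − 2/100) = 86828000 Ω.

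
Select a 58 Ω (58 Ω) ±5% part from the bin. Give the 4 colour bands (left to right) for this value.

green, grey, black, gold

58 Ω = 58 × 10^0.
5 → green
8 → grey
Multiplier 10^0 → black.
±5% tolerance → gold.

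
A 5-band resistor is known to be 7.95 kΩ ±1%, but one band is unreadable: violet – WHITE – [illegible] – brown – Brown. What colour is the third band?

green

7950 Ω = 795 × 10^1.
The third band gives digit 5 of the significand, and 5 is green.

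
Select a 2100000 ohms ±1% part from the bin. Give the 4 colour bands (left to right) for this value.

2100000 Ω = 21 × 10^5.
2 → red
1 → brown
Multiplier 10^5 → green.
±1% tolerance → brown.

red, brown, green, brown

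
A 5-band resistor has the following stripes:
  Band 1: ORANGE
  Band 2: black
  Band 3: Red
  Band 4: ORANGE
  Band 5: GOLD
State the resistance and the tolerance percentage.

302000 Ω ±5%

Orange → 3 (first significant figure)
Black → 0 (second significant figure)
Red → 2 (third significant figure)
Orange → ×10^3 multiplier
Gold → ±5% tolerance
302 × 1000 = 302000 Ω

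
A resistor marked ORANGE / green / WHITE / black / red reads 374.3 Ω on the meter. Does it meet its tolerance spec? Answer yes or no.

Orange → 3 (first significant figure)
Green → 5 (second significant figure)
White → 9 (third significant figure)
Black → ×1 multiplier
Red → ±2% tolerance
359 × 1 = 359 Ω
Allowed range: 351.82 Ω to 366.18 Ω.
374.3 Ω lies outside that range.

no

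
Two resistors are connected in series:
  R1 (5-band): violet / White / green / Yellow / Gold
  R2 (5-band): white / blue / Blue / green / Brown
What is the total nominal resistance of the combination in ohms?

R1: violet, white, green → 795; yellow ×10^4 → 7950000 Ω.
R2: white, blue, blue → 966; green ×10^5 → 96600000 Ω.
Series: 7950000 + 96600000 = 104550000 Ω.

104550000 Ω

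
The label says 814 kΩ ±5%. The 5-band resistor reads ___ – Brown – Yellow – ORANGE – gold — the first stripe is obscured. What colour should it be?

grey

814000 Ω = 814 × 10^3.
The first band gives digit 8 of the significand, and 8 is grey.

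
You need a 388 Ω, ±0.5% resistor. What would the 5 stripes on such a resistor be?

orange, grey, grey, black, green

388 Ω = 388 × 10^0.
3 → orange
8 → grey
8 → grey
Multiplier 10^0 → black.
±0.5% tolerance → green.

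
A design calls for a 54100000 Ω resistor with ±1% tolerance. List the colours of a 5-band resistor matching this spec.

green, yellow, brown, green, brown

54100000 Ω = 541 × 10^5.
5 → green
4 → yellow
1 → brown
Multiplier 10^5 → green.
±1% tolerance → brown.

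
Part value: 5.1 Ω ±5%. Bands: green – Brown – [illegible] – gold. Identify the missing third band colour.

5.1 Ω = 51 × 10^-1.
The third band is the multiplier, 10^-1, which is gold.

gold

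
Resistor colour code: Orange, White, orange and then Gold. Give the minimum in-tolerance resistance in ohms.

37050 Ω

Orange → 3 (first significant figure)
White → 9 (second significant figure)
Orange → ×10^3 multiplier
Gold → ±5% tolerance
39 × 1000 = 39000 Ω
Minimum = 39000 × (1 − 5/100) = 37050 Ω.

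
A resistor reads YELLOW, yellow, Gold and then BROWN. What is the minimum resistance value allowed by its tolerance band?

4.356 Ω

Yellow → 4 (first significant figure)
Yellow → 4 (second significant figure)
Gold → ×0.1 multiplier
Brown → ±1% tolerance
44 × 0.1 = 4.4 Ω
Minimum = 4.4 × (1 − 1/100) = 4.356 Ω.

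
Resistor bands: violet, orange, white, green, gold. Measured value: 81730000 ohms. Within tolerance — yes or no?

Violet → 7 (first significant figure)
Orange → 3 (second significant figure)
White → 9 (third significant figure)
Green → ×10^5 multiplier
Gold → ±5% tolerance
739 × 100000 = 73900000 Ω
Allowed range: 70205000 Ω to 77595000 Ω.
81730000 ohms lies outside that range.

no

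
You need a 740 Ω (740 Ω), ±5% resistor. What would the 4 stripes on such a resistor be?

740 Ω = 74 × 10^1.
7 → violet
4 → yellow
Multiplier 10^1 → brown.
±5% tolerance → gold.

violet, yellow, brown, gold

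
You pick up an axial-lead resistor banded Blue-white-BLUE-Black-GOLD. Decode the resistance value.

Blue → 6 (first significant figure)
White → 9 (second significant figure)
Blue → 6 (third significant figure)
Black → ×1 multiplier
696 × 1 = 696 Ω

696 Ω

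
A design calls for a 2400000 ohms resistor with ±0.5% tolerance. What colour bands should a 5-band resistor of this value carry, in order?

red, yellow, black, yellow, green

2400000 Ω = 240 × 10^4.
2 → red
4 → yellow
0 → black
Multiplier 10^4 → yellow.
±0.5% tolerance → green.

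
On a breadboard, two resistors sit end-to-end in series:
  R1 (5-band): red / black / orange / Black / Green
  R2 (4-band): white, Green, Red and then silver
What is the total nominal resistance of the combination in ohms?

R1: red, black, orange → 203; black ×1 → 203 Ω.
R2: white, green → 95; red ×10^2 → 9500 Ω.
Series: 203 + 9500 = 9703 Ω.

9703 Ω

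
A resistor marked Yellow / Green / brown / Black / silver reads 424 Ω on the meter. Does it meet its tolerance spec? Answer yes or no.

Yellow → 4 (first significant figure)
Green → 5 (second significant figure)
Brown → 1 (third significant figure)
Black → ×1 multiplier
Silver → ±10% tolerance
451 × 1 = 451 Ω
Allowed range: 405.9 Ω to 496.1 Ω.
424 Ω lies inside that range.

yes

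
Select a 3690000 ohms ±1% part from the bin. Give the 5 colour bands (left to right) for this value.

orange, blue, white, yellow, brown

3690000 Ω = 369 × 10^4.
3 → orange
6 → blue
9 → white
Multiplier 10^4 → yellow.
±1% tolerance → brown.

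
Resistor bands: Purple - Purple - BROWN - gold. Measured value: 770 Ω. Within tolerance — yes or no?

Violet → 7 (first significant figure)
Violet → 7 (second significant figure)
Brown → ×10 multiplier
Gold → ±5% tolerance
77 × 10 = 770 Ω
Allowed range: 731.5 Ω to 808.5 Ω.
770 Ω lies inside that range.

yes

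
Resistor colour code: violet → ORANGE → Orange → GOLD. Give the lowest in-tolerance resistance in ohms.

69350 Ω

Violet → 7 (first significant figure)
Orange → 3 (second significant figure)
Orange → ×10^3 multiplier
Gold → ±5% tolerance
73 × 1000 = 73000 Ω
Lowest = 73000 × (1 − 5/100) = 69350 Ω.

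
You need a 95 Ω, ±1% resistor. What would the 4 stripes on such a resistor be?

white, green, black, brown

95 Ω = 95 × 10^0.
9 → white
5 → green
Multiplier 10^0 → black.
±1% tolerance → brown.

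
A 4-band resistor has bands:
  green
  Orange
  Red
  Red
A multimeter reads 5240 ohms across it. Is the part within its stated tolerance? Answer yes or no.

yes

Green → 5 (first significant figure)
Orange → 3 (second significant figure)
Red → ×10^2 multiplier
Red → ±2% tolerance
53 × 100 = 5300 Ω
Allowed range: 5194 Ω to 5406 Ω.
5240 ohms lies inside that range.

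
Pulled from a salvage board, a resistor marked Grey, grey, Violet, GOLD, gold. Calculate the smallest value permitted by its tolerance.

Grey → 8 (first significant figure)
Grey → 8 (second significant figure)
Violet → 7 (third significant figure)
Gold → ×0.1 multiplier
Gold → ±5% tolerance
887 × 0.1 = 88.7 Ω
Smallest = 88.7 × (1 − 5/100) = 84.265 Ω.

84.265 Ω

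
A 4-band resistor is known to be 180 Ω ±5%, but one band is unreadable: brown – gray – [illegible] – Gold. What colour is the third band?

brown

180 Ω = 18 × 10^1.
The third band is the multiplier, 10^1, which is brown.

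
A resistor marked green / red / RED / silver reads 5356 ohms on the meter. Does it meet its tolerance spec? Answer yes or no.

yes

Green → 5 (first significant figure)
Red → 2 (second significant figure)
Red → ×10^2 multiplier
Silver → ±10% tolerance
52 × 100 = 5200 Ω
Allowed range: 4680 Ω to 5720 Ω.
5356 ohms lies inside that range.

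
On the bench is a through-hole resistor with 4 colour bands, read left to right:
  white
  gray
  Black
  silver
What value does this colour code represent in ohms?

White → 9 (first significant figure)
Grey → 8 (second significant figure)
Black → ×1 multiplier
98 × 1 = 98 Ω

98 Ω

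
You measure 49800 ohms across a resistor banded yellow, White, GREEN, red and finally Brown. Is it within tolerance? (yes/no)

Yellow → 4 (first significant figure)
White → 9 (second significant figure)
Green → 5 (third significant figure)
Red → ×10^2 multiplier
Brown → ±1% tolerance
495 × 100 = 49500 Ω
Allowed range: 49005 Ω to 49995 Ω.
49800 ohms lies inside that range.

yes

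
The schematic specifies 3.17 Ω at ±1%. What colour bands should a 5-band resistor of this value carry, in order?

orange, brown, violet, silver, brown

3.17 Ω = 317 × 10^-2.
3 → orange
1 → brown
7 → violet
Multiplier 10^-2 → silver.
±1% tolerance → brown.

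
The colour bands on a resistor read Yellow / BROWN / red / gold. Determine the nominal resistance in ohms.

4100 Ω

Yellow → 4 (first significant figure)
Brown → 1 (second significant figure)
Red → ×10^2 multiplier
41 × 100 = 4100 Ω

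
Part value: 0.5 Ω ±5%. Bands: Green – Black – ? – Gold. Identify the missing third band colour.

silver

0.5 Ω = 50 × 10^-2.
The third band is the multiplier, 10^-2, which is silver.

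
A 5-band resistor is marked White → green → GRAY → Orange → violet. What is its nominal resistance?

958000 Ω

White → 9 (first significant figure)
Green → 5 (second significant figure)
Grey → 8 (third significant figure)
Orange → ×10^3 multiplier
958 × 1000 = 958000 Ω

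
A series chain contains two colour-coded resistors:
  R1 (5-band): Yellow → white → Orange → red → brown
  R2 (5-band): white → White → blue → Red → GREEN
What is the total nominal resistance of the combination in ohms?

R1: yellow, white, orange → 493; red ×10^2 → 49300 Ω.
R2: white, white, blue → 996; red ×10^2 → 99600 Ω.
Series: 49300 + 99600 = 148900 Ω.

148900 Ω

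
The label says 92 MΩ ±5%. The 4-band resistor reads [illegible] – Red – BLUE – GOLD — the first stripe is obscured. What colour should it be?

92000000 Ω = 92 × 10^6.
The first band gives digit 9 of the significand, and 9 is white.

white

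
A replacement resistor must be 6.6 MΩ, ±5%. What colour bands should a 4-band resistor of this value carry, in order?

blue, blue, green, gold

6600000 Ω = 66 × 10^5.
6 → blue
6 → blue
Multiplier 10^5 → green.
±5% tolerance → gold.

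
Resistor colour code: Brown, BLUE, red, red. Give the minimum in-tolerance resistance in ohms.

Brown → 1 (first significant figure)
Blue → 6 (second significant figure)
Red → ×10^2 multiplier
Red → ±2% tolerance
16 × 100 = 1600 Ω
Minimum = 1600 × (1 − 2/100) = 1568 Ω.

1568 Ω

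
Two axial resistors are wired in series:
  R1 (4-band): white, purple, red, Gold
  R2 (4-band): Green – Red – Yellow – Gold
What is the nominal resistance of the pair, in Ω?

R1: white, violet → 97; red ×10^2 → 9700 Ω.
R2: green, red → 52; yellow ×10^4 → 520000 Ω.
Series: 9700 + 520000 = 529700 Ω.

529700 Ω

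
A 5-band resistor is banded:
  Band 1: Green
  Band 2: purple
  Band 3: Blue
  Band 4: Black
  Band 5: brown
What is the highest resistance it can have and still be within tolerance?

581.76 Ω

Green → 5 (first significant figure)
Violet → 7 (second significant figure)
Blue → 6 (third significant figure)
Black → ×1 multiplier
Brown → ±1% tolerance
576 × 1 = 576 Ω
Highest = 576 × (1 + 1/100) = 581.76 Ω.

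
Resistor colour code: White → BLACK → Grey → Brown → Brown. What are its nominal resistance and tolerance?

White → 9 (first significant figure)
Black → 0 (second significant figure)
Grey → 8 (third significant figure)
Brown → ×10 multiplier
Brown → ±1% tolerance
908 × 10 = 9080 Ω

9080 Ω ±1%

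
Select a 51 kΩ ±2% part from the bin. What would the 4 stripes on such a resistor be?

green, brown, orange, red

51000 Ω = 51 × 10^3.
5 → green
1 → brown
Multiplier 10^3 → orange.
±2% tolerance → red.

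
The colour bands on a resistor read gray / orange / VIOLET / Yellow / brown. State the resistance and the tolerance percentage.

8370000 Ω ±1%

Grey → 8 (first significant figure)
Orange → 3 (second significant figure)
Violet → 7 (third significant figure)
Yellow → ×10^4 multiplier
Brown → ±1% tolerance
837 × 10000 = 8370000 Ω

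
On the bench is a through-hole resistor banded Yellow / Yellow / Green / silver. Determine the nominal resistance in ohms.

4400000 Ω

Yellow → 4 (first significant figure)
Yellow → 4 (second significant figure)
Green → ×10^5 multiplier
44 × 100000 = 4400000 Ω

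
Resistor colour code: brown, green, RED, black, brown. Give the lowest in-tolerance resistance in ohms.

Brown → 1 (first significant figure)
Green → 5 (second significant figure)
Red → 2 (third significant figure)
Black → ×1 multiplier
Brown → ±1% tolerance
152 × 1 = 152 Ω
Lowest = 152 × (1 − 1/100) = 150.48 Ω.

150.48 Ω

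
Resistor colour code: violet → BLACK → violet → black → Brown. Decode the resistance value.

Violet → 7 (first significant figure)
Black → 0 (second significant figure)
Violet → 7 (third significant figure)
Black → ×1 multiplier
707 × 1 = 707 Ω

707 Ω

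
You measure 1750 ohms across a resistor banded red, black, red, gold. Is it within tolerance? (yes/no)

no

Red → 2 (first significant figure)
Black → 0 (second significant figure)
Red → ×10^2 multiplier
Gold → ±5% tolerance
20 × 100 = 2000 Ω
Allowed range: 1900 Ω to 2100 Ω.
1750 ohms lies outside that range.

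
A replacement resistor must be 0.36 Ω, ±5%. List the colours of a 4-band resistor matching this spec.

orange, blue, silver, gold

0.36 Ω = 36 × 10^-2.
3 → orange
6 → blue
Multiplier 10^-2 → silver.
±5% tolerance → gold.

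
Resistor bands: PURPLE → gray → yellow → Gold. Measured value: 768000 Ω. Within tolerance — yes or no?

yes

Violet → 7 (first significant figure)
Grey → 8 (second significant figure)
Yellow → ×10^4 multiplier
Gold → ±5% tolerance
78 × 10000 = 780000 Ω
Allowed range: 741000 Ω to 819000 Ω.
768000 Ω lies inside that range.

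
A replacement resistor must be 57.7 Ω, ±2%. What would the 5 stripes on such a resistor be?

green, violet, violet, gold, red

57.7 Ω = 577 × 10^-1.
5 → green
7 → violet
7 → violet
Multiplier 10^-1 → gold.
±2% tolerance → red.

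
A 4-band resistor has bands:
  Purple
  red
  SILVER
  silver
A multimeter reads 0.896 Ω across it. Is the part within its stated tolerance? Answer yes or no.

Violet → 7 (first significant figure)
Red → 2 (second significant figure)
Silver → ×0.01 multiplier
Silver → ±10% tolerance
72 × 0.01 = 0.72 Ω
Allowed range: 0.648 Ω to 0.792 Ω.
0.896 Ω lies outside that range.

no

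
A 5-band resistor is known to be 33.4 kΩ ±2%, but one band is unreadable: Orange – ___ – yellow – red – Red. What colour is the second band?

33400 Ω = 334 × 10^2.
The second band gives digit 3 of the significand, and 3 is orange.

orange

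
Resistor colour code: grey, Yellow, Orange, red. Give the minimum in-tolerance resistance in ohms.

82320 Ω

Grey → 8 (first significant figure)
Yellow → 4 (second significant figure)
Orange → ×10^3 multiplier
Red → ±2% tolerance
84 × 1000 = 84000 Ω
Minimum = 84000 × (1 − 2/100) = 82320 Ω.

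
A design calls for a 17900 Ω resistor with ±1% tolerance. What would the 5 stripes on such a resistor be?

brown, violet, white, red, brown

17900 Ω = 179 × 10^2.
1 → brown
7 → violet
9 → white
Multiplier 10^2 → red.
±1% tolerance → brown.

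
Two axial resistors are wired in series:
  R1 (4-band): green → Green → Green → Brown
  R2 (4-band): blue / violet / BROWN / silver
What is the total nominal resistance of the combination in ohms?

5500670 Ω

R1: green, green → 55; green ×10^5 → 5500000 Ω.
R2: blue, violet → 67; brown ×10 → 670 Ω.
Series: 5500000 + 670 = 5500670 Ω.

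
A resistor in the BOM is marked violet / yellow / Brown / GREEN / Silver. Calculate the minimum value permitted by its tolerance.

Violet → 7 (first significant figure)
Yellow → 4 (second significant figure)
Brown → 1 (third significant figure)
Green → ×10^5 multiplier
Silver → ±10% tolerance
741 × 100000 = 74100000 Ω
Minimum = 74100000 × (1 − 10/100) = 66690000 Ω.

66690000 Ω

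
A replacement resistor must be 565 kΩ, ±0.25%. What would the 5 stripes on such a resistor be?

green, blue, green, orange, blue

565000 Ω = 565 × 10^3.
5 → green
6 → blue
5 → green
Multiplier 10^3 → orange.
±0.25% tolerance → blue.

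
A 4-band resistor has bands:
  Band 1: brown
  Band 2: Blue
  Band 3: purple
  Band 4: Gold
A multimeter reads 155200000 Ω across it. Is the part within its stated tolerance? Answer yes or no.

Brown → 1 (first significant figure)
Blue → 6 (second significant figure)
Violet → ×10^7 multiplier
Gold → ±5% tolerance
16 × 10000000 = 160000000 Ω
Allowed range: 152000000 Ω to 168000000 Ω.
155200000 Ω lies inside that range.

yes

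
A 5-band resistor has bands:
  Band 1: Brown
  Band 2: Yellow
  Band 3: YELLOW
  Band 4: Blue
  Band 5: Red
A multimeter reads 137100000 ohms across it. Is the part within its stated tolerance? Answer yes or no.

Brown → 1 (first significant figure)
Yellow → 4 (second significant figure)
Yellow → 4 (third significant figure)
Blue → ×10^6 multiplier
Red → ±2% tolerance
144 × 1000000 = 144000000 Ω
Allowed range: 141120000 Ω to 146880000 Ω.
137100000 ohms lies outside that range.

no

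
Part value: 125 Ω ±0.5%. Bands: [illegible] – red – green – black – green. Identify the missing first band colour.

125 Ω = 125 × 10^0.
The first band gives digit 1 of the significand, and 1 is brown.

brown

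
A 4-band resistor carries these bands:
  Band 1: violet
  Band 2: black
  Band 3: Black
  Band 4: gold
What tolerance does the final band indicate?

The last band, gold, is the tolerance band.
Gold corresponds to ±5%.

±5%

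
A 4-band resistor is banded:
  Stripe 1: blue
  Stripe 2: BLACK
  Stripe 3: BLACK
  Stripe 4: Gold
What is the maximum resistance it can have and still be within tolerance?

63 Ω

Blue → 6 (first significant figure)
Black → 0 (second significant figure)
Black → ×1 multiplier
Gold → ±5% tolerance
60 × 1 = 60 Ω
Maximum = 60 × (1 + 5/100) = 63 Ω.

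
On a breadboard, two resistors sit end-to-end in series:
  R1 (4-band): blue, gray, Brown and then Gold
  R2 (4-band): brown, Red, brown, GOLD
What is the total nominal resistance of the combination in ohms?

R1: blue, grey → 68; brown ×10 → 680 Ω.
R2: brown, red → 12; brown ×10 → 120 Ω.
Series: 680 + 120 = 800 Ω.

800 Ω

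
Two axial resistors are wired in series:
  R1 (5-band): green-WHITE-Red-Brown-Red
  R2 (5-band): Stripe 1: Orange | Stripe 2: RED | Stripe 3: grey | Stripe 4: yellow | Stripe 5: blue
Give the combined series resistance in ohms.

R1: green, white, red → 592; brown ×10 → 5920 Ω.
R2: orange, red, grey → 328; yellow ×10^4 → 3280000 Ω.
Series: 5920 + 3280000 = 3285920 Ω.

3285920 Ω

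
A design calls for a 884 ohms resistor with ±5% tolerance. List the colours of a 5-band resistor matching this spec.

884 Ω = 884 × 10^0.
8 → grey
8 → grey
4 → yellow
Multiplier 10^0 → black.
±5% tolerance → gold.

grey, grey, yellow, black, gold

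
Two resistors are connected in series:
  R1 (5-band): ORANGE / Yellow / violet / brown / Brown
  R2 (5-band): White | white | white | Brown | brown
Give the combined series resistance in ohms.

13460 Ω

R1: orange, yellow, violet → 347; brown ×10 → 3470 Ω.
R2: white, white, white → 999; brown ×10 → 9990 Ω.
Series: 3470 + 9990 = 13460 Ω.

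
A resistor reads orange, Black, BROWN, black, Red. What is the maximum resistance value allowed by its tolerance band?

Orange → 3 (first significant figure)
Black → 0 (second significant figure)
Brown → 1 (third significant figure)
Black → ×1 multiplier
Red → ±2% tolerance
301 × 1 = 301 Ω
Maximum = 301 × (1 + 2/100) = 307.02 Ω.

307.02 Ω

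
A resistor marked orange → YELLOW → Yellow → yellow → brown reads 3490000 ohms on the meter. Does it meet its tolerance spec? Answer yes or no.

no

Orange → 3 (first significant figure)
Yellow → 4 (second significant figure)
Yellow → 4 (third significant figure)
Yellow → ×10^4 multiplier
Brown → ±1% tolerance
344 × 10000 = 3440000 Ω
Allowed range: 3405600 Ω to 3474400 Ω.
3490000 ohms lies outside that range.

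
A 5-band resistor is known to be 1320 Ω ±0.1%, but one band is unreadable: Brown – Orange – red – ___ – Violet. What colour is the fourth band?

1320 Ω = 132 × 10^1.
The fourth band is the multiplier, 10^1, which is brown.

brown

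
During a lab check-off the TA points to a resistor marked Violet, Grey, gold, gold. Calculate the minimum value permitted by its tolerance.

Violet → 7 (first significant figure)
Grey → 8 (second significant figure)
Gold → ×0.1 multiplier
Gold → ±5% tolerance
78 × 0.1 = 7.8 Ω
Minimum = 7.8 × (1 − 5/100) = 7.41 Ω.

7.41 Ω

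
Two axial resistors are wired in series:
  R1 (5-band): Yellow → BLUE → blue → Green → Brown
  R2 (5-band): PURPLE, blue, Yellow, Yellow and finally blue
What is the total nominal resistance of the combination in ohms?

54240000 Ω

R1: yellow, blue, blue → 466; green ×10^5 → 46600000 Ω.
R2: violet, blue, yellow → 764; yellow ×10^4 → 7640000 Ω.
Series: 46600000 + 7640000 = 54240000 Ω.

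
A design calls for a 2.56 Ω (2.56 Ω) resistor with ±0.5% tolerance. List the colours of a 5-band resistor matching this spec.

red, green, blue, silver, green

2.56 Ω = 256 × 10^-2.
2 → red
5 → green
6 → blue
Multiplier 10^-2 → silver.
±0.5% tolerance → green.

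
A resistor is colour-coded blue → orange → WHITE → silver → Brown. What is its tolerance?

The last band, brown, is the tolerance band.
Brown corresponds to ±1%.

±1%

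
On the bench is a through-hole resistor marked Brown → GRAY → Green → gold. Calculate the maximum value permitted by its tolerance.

1890000 Ω

Brown → 1 (first significant figure)
Grey → 8 (second significant figure)
Green → ×10^5 multiplier
Gold → ±5% tolerance
18 × 100000 = 1800000 Ω
Maximum = 1800000 × (1 + 5/100) = 1890000 Ω.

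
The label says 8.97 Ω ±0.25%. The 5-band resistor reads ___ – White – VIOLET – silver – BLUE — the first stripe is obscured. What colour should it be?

grey

8.97 Ω = 897 × 10^-2.
The first band gives digit 8 of the significand, and 8 is grey.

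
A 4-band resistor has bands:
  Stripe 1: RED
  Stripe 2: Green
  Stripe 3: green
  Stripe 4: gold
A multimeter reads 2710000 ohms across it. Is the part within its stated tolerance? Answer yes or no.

no

Red → 2 (first significant figure)
Green → 5 (second significant figure)
Green → ×10^5 multiplier
Gold → ±5% tolerance
25 × 100000 = 2500000 Ω
Allowed range: 2375000 Ω to 2625000 Ω.
2710000 ohms lies outside that range.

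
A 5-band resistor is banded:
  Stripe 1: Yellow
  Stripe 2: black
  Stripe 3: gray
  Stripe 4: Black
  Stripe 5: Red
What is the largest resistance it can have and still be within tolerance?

416.16 Ω

Yellow → 4 (first significant figure)
Black → 0 (second significant figure)
Grey → 8 (third significant figure)
Black → ×1 multiplier
Red → ±2% tolerance
408 × 1 = 408 Ω
Largest = 408 × (1 + 2/100) = 416.16 Ω.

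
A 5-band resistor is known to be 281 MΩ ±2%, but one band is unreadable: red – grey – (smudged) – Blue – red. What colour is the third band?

281000000 Ω = 281 × 10^6.
The third band gives digit 1 of the significand, and 1 is brown.

brown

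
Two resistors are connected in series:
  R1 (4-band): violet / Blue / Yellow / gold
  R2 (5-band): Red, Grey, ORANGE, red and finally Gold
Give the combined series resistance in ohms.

788300 Ω

R1: violet, blue → 76; yellow ×10^4 → 760000 Ω.
R2: red, grey, orange → 283; red ×10^2 → 28300 Ω.
Series: 760000 + 28300 = 788300 Ω.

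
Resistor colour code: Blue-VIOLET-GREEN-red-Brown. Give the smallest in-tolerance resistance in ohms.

Blue → 6 (first significant figure)
Violet → 7 (second significant figure)
Green → 5 (third significant figure)
Red → ×10^2 multiplier
Brown → ±1% tolerance
675 × 100 = 67500 Ω
Smallest = 67500 × (1 − 1/100) = 66825 Ω.

66825 Ω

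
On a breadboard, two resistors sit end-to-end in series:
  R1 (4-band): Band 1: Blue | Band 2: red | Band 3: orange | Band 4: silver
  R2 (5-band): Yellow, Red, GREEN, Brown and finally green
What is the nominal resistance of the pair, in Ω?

66250 Ω

R1: blue, red → 62; orange ×10^3 → 62000 Ω.
R2: yellow, red, green → 425; brown ×10 → 4250 Ω.
Series: 62000 + 4250 = 66250 Ω.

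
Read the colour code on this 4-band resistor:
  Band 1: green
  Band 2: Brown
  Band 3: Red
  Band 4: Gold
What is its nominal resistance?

5100 Ω

Green → 5 (first significant figure)
Brown → 1 (second significant figure)
Red → ×10^2 multiplier
51 × 100 = 5100 Ω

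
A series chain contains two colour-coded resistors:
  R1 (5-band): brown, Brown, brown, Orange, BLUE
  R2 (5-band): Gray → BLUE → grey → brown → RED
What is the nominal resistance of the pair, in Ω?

R1: brown, brown, brown → 111; orange ×10^3 → 111000 Ω.
R2: grey, blue, grey → 868; brown ×10 → 8680 Ω.
Series: 111000 + 8680 = 119680 Ω.

119680 Ω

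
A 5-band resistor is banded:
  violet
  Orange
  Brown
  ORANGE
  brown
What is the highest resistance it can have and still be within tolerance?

Violet → 7 (first significant figure)
Orange → 3 (second significant figure)
Brown → 1 (third significant figure)
Orange → ×10^3 multiplier
Brown → ±1% tolerance
731 × 1000 = 731000 Ω
Highest = 731000 × (1 + 1/100) = 738310 Ω.

738310 Ω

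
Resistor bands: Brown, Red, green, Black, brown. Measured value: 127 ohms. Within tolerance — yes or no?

no

Brown → 1 (first significant figure)
Red → 2 (second significant figure)
Green → 5 (third significant figure)
Black → ×1 multiplier
Brown → ±1% tolerance
125 × 1 = 125 Ω
Allowed range: 123.75 Ω to 126.25 Ω.
127 ohms lies outside that range.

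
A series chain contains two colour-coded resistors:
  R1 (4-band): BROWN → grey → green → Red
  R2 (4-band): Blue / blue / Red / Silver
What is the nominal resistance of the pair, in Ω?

1806600 Ω

R1: brown, grey → 18; green ×10^5 → 1800000 Ω.
R2: blue, blue → 66; red ×10^2 → 6600 Ω.
Series: 1800000 + 6600 = 1806600 Ω.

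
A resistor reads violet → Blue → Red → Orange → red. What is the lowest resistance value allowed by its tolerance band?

Violet → 7 (first significant figure)
Blue → 6 (second significant figure)
Red → 2 (third significant figure)
Orange → ×10^3 multiplier
Red → ±2% tolerance
762 × 1000 = 762000 Ω
Lowest = 762000 × (1 − 2/100) = 746760 Ω.

746760 Ω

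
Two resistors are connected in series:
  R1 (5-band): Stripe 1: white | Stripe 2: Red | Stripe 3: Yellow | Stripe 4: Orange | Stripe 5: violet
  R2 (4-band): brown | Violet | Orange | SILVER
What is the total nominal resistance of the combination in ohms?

R1: white, red, yellow → 924; orange ×10^3 → 924000 Ω.
R2: brown, violet → 17; orange ×10^3 → 17000 Ω.
Series: 924000 + 17000 = 941000 Ω.

941000 Ω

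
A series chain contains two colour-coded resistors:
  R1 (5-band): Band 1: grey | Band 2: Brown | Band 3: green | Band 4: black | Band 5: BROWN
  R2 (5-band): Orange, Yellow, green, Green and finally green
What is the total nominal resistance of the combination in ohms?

R1: grey, brown, green → 815; black ×1 → 815 Ω.
R2: orange, yellow, green → 345; green ×10^5 → 34500000 Ω.
Series: 815 + 34500000 = 34500815 Ω.

34500815 Ω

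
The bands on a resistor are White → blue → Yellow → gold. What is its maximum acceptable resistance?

White → 9 (first significant figure)
Blue → 6 (second significant figure)
Yellow → ×10^4 multiplier
Gold → ±5% tolerance
96 × 10000 = 960000 Ω
Maximum = 960000 × (1 + 5/100) = 1008000 Ω.

1008000 Ω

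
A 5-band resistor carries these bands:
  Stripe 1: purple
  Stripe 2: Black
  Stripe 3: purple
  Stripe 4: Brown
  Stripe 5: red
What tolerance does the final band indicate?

±2%

The last band, red, is the tolerance band.
Red corresponds to ±2%.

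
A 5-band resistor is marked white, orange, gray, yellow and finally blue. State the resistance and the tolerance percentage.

9380000 Ω ±0.25%

White → 9 (first significant figure)
Orange → 3 (second significant figure)
Grey → 8 (third significant figure)
Yellow → ×10^4 multiplier
Blue → ±0.25% tolerance
938 × 10000 = 9380000 Ω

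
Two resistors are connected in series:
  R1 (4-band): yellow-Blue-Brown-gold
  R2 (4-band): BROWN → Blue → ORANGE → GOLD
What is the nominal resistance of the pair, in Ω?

R1: yellow, blue → 46; brown ×10 → 460 Ω.
R2: brown, blue → 16; orange ×10^3 → 16000 Ω.
Series: 460 + 16000 = 16460 Ω.

16460 Ω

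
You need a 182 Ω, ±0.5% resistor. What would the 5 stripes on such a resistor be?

brown, grey, red, black, green

182 Ω = 182 × 10^0.
1 → brown
8 → grey
2 → red
Multiplier 10^0 → black.
±0.5% tolerance → green.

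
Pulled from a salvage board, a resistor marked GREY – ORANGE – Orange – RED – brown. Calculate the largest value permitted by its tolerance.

Grey → 8 (first significant figure)
Orange → 3 (second significant figure)
Orange → 3 (third significant figure)
Red → ×10^2 multiplier
Brown → ±1% tolerance
833 × 100 = 83300 Ω
Largest = 83300 × (1 + 1/100) = 84133 Ω.

84133 Ω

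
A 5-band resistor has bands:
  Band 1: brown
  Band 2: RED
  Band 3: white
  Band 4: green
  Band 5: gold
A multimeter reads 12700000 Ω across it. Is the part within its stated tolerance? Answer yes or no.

yes

Brown → 1 (first significant figure)
Red → 2 (second significant figure)
White → 9 (third significant figure)
Green → ×10^5 multiplier
Gold → ±5% tolerance
129 × 100000 = 12900000 Ω
Allowed range: 12255000 Ω to 13545000 Ω.
12700000 Ω lies inside that range.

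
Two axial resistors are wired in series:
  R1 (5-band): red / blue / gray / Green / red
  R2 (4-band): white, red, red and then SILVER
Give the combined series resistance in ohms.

R1: red, blue, grey → 268; green ×10^5 → 26800000 Ω.
R2: white, red → 92; red ×10^2 → 9200 Ω.
Series: 26800000 + 9200 = 26809200 Ω.

26809200 Ω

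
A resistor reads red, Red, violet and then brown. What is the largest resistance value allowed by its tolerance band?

Red → 2 (first significant figure)
Red → 2 (second significant figure)
Violet → ×10^7 multiplier
Brown → ±1% tolerance
22 × 10000000 = 220000000 Ω
Largest = 220000000 × (1 + 1/100) = 222200000 Ω.

222200000 Ω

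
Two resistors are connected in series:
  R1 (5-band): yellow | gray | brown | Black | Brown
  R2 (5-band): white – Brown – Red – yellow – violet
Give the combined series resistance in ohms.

R1: yellow, grey, brown → 481; black ×1 → 481 Ω.
R2: white, brown, red → 912; yellow ×10^4 → 9120000 Ω.
Series: 481 + 9120000 = 9120481 Ω.

9120481 Ω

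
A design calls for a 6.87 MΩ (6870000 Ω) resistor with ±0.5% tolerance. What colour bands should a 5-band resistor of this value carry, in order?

blue, grey, violet, yellow, green

6870000 Ω = 687 × 10^4.
6 → blue
8 → grey
7 → violet
Multiplier 10^4 → yellow.
±0.5% tolerance → green.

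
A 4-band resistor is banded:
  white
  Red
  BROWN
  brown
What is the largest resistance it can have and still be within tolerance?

White → 9 (first significant figure)
Red → 2 (second significant figure)
Brown → ×10 multiplier
Brown → ±1% tolerance
92 × 10 = 920 Ω
Largest = 920 × (1 + 1/100) = 929.2 Ω.

929.2 Ω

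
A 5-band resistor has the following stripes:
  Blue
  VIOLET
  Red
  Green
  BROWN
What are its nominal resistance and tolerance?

Blue → 6 (first significant figure)
Violet → 7 (second significant figure)
Red → 2 (third significant figure)
Green → ×10^5 multiplier
Brown → ±1% tolerance
672 × 100000 = 67200000 Ω

67200000 Ω ±1%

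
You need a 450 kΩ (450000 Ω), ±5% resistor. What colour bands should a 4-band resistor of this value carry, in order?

450000 Ω = 45 × 10^4.
4 → yellow
5 → green
Multiplier 10^4 → yellow.
±5% tolerance → gold.

yellow, green, yellow, gold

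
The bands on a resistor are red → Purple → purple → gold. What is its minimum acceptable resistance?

256500000 Ω

Red → 2 (first significant figure)
Violet → 7 (second significant figure)
Violet → ×10^7 multiplier
Gold → ±5% tolerance
27 × 10000000 = 270000000 Ω
Minimum = 270000000 × (1 − 5/100) = 256500000 Ω.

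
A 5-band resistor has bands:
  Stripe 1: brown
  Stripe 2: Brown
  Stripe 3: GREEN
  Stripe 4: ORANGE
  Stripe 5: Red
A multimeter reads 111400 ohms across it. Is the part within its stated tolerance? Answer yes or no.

Brown → 1 (first significant figure)
Brown → 1 (second significant figure)
Green → 5 (third significant figure)
Orange → ×10^3 multiplier
Red → ±2% tolerance
115 × 1000 = 115000 Ω
Allowed range: 112700 Ω to 117300 Ω.
111400 ohms lies outside that range.

no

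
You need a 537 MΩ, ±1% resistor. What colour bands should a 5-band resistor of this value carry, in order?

green, orange, violet, blue, brown

537000000 Ω = 537 × 10^6.
5 → green
3 → orange
7 → violet
Multiplier 10^6 → blue.
±1% tolerance → brown.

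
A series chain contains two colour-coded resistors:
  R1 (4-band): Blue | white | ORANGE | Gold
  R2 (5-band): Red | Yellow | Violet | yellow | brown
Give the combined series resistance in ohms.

2539000 Ω

R1: blue, white → 69; orange ×10^3 → 69000 Ω.
R2: red, yellow, violet → 247; yellow ×10^4 → 2470000 Ω.
Series: 69000 + 2470000 = 2539000 Ω.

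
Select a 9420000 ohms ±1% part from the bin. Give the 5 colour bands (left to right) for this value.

9420000 Ω = 942 × 10^4.
9 → white
4 → yellow
2 → red
Multiplier 10^4 → yellow.
±1% tolerance → brown.

white, yellow, red, yellow, brown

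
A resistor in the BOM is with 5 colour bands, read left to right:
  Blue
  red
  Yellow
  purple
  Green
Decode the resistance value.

6240000000 Ω

Blue → 6 (first significant figure)
Red → 2 (second significant figure)
Yellow → 4 (third significant figure)
Violet → ×10^7 multiplier
624 × 10000000 = 6240000000 Ω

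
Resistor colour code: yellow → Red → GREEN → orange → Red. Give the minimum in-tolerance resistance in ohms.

416500 Ω

Yellow → 4 (first significant figure)
Red → 2 (second significant figure)
Green → 5 (third significant figure)
Orange → ×10^3 multiplier
Red → ±2% tolerance
425 × 1000 = 425000 Ω
Minimum = 425000 × (1 − 2/100) = 416500 Ω.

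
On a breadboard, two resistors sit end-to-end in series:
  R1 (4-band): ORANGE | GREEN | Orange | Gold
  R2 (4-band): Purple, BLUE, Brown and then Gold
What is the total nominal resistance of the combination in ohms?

35760 Ω

R1: orange, green → 35; orange ×10^3 → 35000 Ω.
R2: violet, blue → 76; brown ×10 → 760 Ω.
Series: 35000 + 760 = 35760 Ω.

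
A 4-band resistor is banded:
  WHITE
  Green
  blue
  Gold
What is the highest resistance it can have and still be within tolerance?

99750000 Ω

White → 9 (first significant figure)
Green → 5 (second significant figure)
Blue → ×10^6 multiplier
Gold → ±5% tolerance
95 × 1000000 = 95000000 Ω
Highest = 95000000 × (1 + 5/100) = 99750000 Ω.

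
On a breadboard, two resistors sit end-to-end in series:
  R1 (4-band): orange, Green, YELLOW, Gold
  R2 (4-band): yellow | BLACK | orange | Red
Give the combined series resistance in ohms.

R1: orange, green → 35; yellow ×10^4 → 350000 Ω.
R2: yellow, black → 40; orange ×10^3 → 40000 Ω.
Series: 350000 + 40000 = 390000 Ω.

390000 Ω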